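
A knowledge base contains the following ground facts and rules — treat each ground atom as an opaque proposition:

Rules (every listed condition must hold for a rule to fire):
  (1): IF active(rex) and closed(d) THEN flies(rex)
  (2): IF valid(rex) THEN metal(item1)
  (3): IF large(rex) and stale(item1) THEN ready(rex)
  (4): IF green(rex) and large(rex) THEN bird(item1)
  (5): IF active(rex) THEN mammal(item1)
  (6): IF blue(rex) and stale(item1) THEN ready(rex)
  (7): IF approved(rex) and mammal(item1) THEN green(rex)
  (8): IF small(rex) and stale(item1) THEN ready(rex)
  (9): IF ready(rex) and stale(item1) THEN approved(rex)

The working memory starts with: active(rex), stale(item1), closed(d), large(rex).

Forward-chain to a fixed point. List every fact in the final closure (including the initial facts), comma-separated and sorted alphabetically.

Round 1: (1) [IF active(rex) and closed(d) THEN flies(rex)]; (3) [IF large(rex) and stale(item1) THEN ready(rex)]; (5) [IF active(rex) THEN mammal(item1)]. Adds flies(rex), ready(rex), mammal(item1).
Round 2: (9) [IF ready(rex) and stale(item1) THEN approved(rex)]. Adds approved(rex).
Round 3: (7) [IF approved(rex) and mammal(item1) THEN green(rex)]. Adds green(rex).
Round 4: (4) [IF green(rex) and large(rex) THEN bird(item1)]. Adds bird(item1).

active(rex), approved(rex), bird(item1), closed(d), flies(rex), green(rex), large(rex), mammal(item1), ready(rex), stale(item1)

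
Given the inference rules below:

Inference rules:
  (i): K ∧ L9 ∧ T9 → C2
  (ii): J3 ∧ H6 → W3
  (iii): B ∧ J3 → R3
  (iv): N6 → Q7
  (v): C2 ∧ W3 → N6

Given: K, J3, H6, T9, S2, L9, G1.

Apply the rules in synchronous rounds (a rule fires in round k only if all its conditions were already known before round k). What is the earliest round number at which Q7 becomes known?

3

Round 1 fires (i), (ii), giving C2, W3.
Round 2 fires (v), giving N6.
Round 3 fires (iv), giving Q7.
Q7 first appears in round 3.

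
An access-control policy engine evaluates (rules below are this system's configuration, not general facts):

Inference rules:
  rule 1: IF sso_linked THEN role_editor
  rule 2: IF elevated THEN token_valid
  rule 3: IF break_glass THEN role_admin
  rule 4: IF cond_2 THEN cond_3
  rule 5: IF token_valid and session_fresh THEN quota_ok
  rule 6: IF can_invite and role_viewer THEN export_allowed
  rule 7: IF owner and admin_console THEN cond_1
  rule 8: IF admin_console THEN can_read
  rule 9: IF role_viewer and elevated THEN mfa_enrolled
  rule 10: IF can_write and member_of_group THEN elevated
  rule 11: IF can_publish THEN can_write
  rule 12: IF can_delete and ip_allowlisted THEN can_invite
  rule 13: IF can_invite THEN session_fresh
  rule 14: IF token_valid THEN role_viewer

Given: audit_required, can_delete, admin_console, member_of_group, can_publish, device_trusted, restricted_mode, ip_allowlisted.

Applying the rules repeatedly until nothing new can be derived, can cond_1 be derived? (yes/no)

no

[1] rule 8 [IF admin_console THEN can_read]; rule 11 [IF can_publish THEN can_write]; rule 12 [IF can_delete and ip_allowlisted THEN can_invite]. ⇒ new: can_read, can_write, can_invite.
[2] rule 10 [IF can_write and member_of_group THEN elevated]; rule 13 [IF can_invite THEN session_fresh]. ⇒ new: elevated, session_fresh.
[3] rule 2 [IF elevated THEN token_valid]. ⇒ new: token_valid.
[4] rule 5 [IF token_valid and session_fresh THEN quota_ok]; rule 14 [IF token_valid THEN role_viewer]. ⇒ new: quota_ok, role_viewer.
[5] rule 6 [IF can_invite and role_viewer THEN export_allowed]; rule 9 [IF role_viewer and elevated THEN mfa_enrolled]. ⇒ new: export_allowed, mfa_enrolled.
Fixed point reached. cond_1 is concluded only by rule 7; rule 7 needs owner (never derived).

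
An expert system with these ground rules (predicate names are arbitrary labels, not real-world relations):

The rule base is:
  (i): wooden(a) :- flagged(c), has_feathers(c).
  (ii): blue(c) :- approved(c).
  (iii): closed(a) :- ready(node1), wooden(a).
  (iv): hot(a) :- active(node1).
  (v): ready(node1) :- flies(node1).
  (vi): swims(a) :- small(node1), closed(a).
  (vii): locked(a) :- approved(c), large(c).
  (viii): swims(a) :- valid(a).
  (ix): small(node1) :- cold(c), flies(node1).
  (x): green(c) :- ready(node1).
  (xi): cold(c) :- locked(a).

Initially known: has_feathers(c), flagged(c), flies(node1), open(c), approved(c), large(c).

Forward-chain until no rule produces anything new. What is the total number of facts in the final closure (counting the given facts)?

15

Round 1 fires (i), (ii), (v), (vii), giving wooden(a), blue(c), ready(node1), locked(a).
Round 2 fires (iii), (x), (xi), giving closed(a), green(c), cold(c).
Round 3 fires (ix), giving small(node1).
Round 4 fires (vi), giving swims(a).
Closure: {approved(c), blue(c), closed(a), cold(c), flagged(c), flies(node1), green(c), has_feathers(c), large(c), locked(a), open(c), ready(node1), small(node1), swims(a), wooden(a)} — 15 facts.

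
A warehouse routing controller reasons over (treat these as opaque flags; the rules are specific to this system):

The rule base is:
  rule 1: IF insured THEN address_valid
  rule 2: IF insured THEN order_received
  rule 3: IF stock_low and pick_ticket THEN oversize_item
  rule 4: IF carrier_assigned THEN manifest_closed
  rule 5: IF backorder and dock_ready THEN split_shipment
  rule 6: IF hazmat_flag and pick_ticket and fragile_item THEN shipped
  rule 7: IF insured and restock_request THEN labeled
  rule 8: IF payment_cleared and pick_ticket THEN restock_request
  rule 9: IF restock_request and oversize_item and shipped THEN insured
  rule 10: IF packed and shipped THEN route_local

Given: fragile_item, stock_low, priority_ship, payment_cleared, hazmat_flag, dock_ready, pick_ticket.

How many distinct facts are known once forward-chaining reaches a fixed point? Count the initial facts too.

Round 1 — rule 3, rule 6, rule 8, derive oversize_item, shipped, restock_request.
Round 2 — rule 9, derive insured.
Round 3 — rule 1, rule 2, rule 7, derive address_valid, order_received, labeled.
Closure: {address_valid, dock_ready, fragile_item, hazmat_flag, insured, labeled, order_received, oversize_item, payment_cleared, pick_ticket, priority_ship, restock_request, shipped, stock_low} — 14 facts.

14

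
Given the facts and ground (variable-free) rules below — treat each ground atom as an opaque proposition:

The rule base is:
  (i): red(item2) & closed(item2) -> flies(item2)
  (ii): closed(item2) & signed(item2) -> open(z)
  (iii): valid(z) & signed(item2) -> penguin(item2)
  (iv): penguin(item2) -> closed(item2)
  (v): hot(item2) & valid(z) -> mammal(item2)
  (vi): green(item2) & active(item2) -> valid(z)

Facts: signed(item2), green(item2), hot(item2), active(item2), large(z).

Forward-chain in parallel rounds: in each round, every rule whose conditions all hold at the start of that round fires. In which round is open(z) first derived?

4

Round 1 fires (vi), giving valid(z).
Round 2 fires (iii), (v), giving penguin(item2), mammal(item2).
Round 3 fires (iv), giving closed(item2).
Round 4 fires (ii), giving open(z).
open(z) first appears in round 4.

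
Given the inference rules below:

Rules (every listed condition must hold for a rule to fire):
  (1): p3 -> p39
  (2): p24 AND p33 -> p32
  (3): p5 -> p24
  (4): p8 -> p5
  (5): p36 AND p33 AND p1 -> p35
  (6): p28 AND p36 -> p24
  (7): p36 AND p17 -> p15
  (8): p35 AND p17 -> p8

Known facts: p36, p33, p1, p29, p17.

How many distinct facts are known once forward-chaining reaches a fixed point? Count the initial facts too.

11

Round 1 fires (5), (7), giving p35, p15.
Round 2 fires (8), giving p8.
Round 3 fires (4), giving p5.
Round 4 fires (3), giving p24.
Round 5 fires (2), giving p32.
Closure: {p1, p15, p17, p24, p29, p32, p33, p35, p36, p5, p8} — 11 facts.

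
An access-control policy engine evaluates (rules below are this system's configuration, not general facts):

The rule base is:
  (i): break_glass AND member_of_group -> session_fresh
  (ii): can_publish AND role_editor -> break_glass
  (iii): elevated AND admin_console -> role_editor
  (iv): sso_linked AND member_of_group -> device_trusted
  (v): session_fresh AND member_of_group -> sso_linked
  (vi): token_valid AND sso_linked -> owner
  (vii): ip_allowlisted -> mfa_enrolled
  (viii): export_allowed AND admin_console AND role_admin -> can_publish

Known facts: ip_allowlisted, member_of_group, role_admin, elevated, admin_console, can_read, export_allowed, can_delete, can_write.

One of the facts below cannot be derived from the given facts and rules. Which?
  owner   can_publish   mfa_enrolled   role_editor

owner

Round 1: (iii) [elevated AND admin_console -> role_editor]; (vii) [ip_allowlisted -> mfa_enrolled]; (viii) [export_allowed AND admin_console AND role_admin -> can_publish]. Adds role_editor, mfa_enrolled, can_publish.
Round 2: (ii) [can_publish AND role_editor -> break_glass]. Adds break_glass.
Round 3: (i) [break_glass AND member_of_group -> session_fresh]. Adds session_fresh.
Round 4: (v) [session_fresh AND member_of_group -> sso_linked]. Adds sso_linked.
Round 5: (iv) [sso_linked AND member_of_group -> device_trusted]. Adds device_trusted.
Derived: can_publish (round 1), role_editor (round 1), mfa_enrolled (round 1). owner never appears in any round.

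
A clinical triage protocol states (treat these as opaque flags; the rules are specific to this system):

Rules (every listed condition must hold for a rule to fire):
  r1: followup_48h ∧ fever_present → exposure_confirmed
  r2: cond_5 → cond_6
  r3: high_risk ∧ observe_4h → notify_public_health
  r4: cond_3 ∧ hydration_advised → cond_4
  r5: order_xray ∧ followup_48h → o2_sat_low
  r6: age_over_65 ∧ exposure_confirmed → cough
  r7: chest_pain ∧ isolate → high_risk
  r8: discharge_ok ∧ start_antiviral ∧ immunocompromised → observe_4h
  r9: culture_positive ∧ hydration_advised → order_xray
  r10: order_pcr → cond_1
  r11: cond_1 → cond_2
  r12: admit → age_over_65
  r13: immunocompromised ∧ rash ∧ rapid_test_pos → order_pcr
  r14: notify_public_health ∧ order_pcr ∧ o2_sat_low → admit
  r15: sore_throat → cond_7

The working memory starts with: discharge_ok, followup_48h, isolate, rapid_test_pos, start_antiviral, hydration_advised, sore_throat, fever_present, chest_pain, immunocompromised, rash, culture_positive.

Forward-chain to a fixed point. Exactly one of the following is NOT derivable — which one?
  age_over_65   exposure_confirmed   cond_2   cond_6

cond_6

Round 1: r1 [followup_48h ∧ fever_present → exposure_confirmed]; r7 [chest_pain ∧ isolate → high_risk]; r8 [discharge_ok ∧ start_antiviral ∧ immunocompromised → observe_4h]; r9 [culture_positive ∧ hydration_advised → order_xray]; r13 [immunocompromised ∧ rash ∧ rapid_test_pos → order_pcr]; r15 [sore_throat → cond_7]. Adds exposure_confirmed, high_risk, observe_4h, order_xray, order_pcr, cond_7.
Round 2: r3 [high_risk ∧ observe_4h → notify_public_health]; r5 [order_xray ∧ followup_48h → o2_sat_low]; r10 [order_pcr → cond_1]. Adds notify_public_health, o2_sat_low, cond_1.
Round 3: r11 [cond_1 → cond_2]; r14 [notify_public_health ∧ order_pcr ∧ o2_sat_low → admit]. Adds cond_2, admit.
Round 4: r12 [admit → age_over_65]. Adds age_over_65.
Round 5: r6 [age_over_65 ∧ exposure_confirmed → cough]. Adds cough.
Derived: exposure_confirmed (round 1), cond_2 (round 3), age_over_65 (round 4). cond_6 never appears in any round.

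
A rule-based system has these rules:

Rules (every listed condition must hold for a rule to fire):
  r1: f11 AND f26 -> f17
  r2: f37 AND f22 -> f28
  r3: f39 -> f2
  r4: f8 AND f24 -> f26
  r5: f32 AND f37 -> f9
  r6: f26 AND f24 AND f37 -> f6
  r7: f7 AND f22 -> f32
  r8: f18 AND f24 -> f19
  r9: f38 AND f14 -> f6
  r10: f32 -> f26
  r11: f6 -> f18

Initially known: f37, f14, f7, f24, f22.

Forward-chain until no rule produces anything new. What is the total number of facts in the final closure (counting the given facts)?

Round 1 fires r2, r7, giving f28, f32.
Round 2 fires r5, r10, giving f9, f26.
Round 3 fires r6, giving f6.
Round 4 fires r11, giving f18.
Round 5 fires r8, giving f19.
Closure: {f14, f18, f19, f22, f24, f26, f28, f32, f37, f6, f7, f9} — 12 facts.

12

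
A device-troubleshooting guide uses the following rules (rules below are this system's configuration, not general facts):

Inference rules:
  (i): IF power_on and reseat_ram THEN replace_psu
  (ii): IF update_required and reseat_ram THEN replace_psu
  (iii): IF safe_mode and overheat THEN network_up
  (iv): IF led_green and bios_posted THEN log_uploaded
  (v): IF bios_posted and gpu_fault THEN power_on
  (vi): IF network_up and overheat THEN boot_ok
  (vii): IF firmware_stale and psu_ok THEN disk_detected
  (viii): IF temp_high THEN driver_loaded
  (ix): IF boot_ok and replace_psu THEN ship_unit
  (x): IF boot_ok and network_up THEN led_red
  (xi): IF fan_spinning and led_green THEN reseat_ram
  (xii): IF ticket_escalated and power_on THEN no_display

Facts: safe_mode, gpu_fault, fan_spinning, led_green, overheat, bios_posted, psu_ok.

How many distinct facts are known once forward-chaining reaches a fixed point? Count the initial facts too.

[1] (iii) [IF safe_mode and overheat THEN network_up]; (iv) [IF led_green and bios_posted THEN log_uploaded]; (v) [IF bios_posted and gpu_fault THEN power_on]; (xi) [IF fan_spinning and led_green THEN reseat_ram]. ⇒ new: network_up, log_uploaded, power_on, reseat_ram.
[2] (i) [IF power_on and reseat_ram THEN replace_psu]; (vi) [IF network_up and overheat THEN boot_ok]. ⇒ new: replace_psu, boot_ok.
[3] (ix) [IF boot_ok and replace_psu THEN ship_unit]; (x) [IF boot_ok and network_up THEN led_red]. ⇒ new: ship_unit, led_red.
Closure: {bios_posted, boot_ok, fan_spinning, gpu_fault, led_green, led_red, log_uploaded, network_up, overheat, power_on, psu_ok, replace_psu, reseat_ram, safe_mode, ship_unit} — 15 facts.

15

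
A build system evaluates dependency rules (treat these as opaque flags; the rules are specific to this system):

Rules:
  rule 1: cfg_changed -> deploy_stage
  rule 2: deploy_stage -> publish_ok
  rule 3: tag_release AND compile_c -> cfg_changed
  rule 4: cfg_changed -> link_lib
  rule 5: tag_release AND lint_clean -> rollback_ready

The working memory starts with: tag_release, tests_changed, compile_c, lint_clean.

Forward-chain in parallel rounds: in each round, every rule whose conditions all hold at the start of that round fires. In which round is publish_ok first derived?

Round 1 fires rule 3, rule 5, giving cfg_changed, rollback_ready.
Round 2 fires rule 1, rule 4, giving deploy_stage, link_lib.
Round 3 fires rule 2, giving publish_ok.
publish_ok first appears in round 3.

3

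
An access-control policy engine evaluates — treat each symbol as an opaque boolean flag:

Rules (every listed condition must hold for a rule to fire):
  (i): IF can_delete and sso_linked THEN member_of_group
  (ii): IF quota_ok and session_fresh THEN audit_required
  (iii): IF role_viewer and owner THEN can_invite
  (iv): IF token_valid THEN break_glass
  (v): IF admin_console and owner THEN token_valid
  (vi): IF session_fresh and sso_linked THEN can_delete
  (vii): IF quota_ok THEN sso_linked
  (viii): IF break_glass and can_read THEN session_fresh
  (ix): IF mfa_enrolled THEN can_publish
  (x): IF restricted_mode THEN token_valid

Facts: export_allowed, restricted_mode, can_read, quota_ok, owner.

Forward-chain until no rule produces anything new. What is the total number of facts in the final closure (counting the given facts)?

12

Round 1: (vii) [IF quota_ok THEN sso_linked]; (x) [IF restricted_mode THEN token_valid]. New: sso_linked, token_valid.
Round 2: (iv) [IF token_valid THEN break_glass]. New: break_glass.
Round 3: (viii) [IF break_glass and can_read THEN session_fresh]. New: session_fresh.
Round 4: (ii) [IF quota_ok and session_fresh THEN audit_required]; (vi) [IF session_fresh and sso_linked THEN can_delete]. New: audit_required, can_delete.
Round 5: (i) [IF can_delete and sso_linked THEN member_of_group]. New: member_of_group.
Closure: {audit_required, break_glass, can_delete, can_read, export_allowed, member_of_group, owner, quota_ok, restricted_mode, session_fresh, sso_linked, token_valid} — 12 facts.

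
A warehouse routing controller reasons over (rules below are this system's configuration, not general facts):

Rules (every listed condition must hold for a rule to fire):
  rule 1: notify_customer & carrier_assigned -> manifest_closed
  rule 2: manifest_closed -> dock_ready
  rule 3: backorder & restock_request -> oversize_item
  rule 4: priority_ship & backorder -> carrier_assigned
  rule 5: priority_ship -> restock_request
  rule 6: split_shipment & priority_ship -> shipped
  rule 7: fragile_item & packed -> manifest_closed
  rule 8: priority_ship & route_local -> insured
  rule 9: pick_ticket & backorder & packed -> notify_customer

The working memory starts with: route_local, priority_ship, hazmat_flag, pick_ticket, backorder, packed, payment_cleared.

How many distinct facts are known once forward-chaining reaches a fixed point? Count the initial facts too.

14

[1] rule 4 [priority_ship & backorder -> carrier_assigned]; rule 5 [priority_ship -> restock_request]; rule 8 [priority_ship & route_local -> insured]; rule 9 [pick_ticket & backorder & packed -> notify_customer]. ⇒ new: carrier_assigned, restock_request, insured, notify_customer.
[2] rule 1 [notify_customer & carrier_assigned -> manifest_closed]; rule 3 [backorder & restock_request -> oversize_item]. ⇒ new: manifest_closed, oversize_item.
[3] rule 2 [manifest_closed -> dock_ready]. ⇒ new: dock_ready.
Closure: {backorder, carrier_assigned, dock_ready, hazmat_flag, insured, manifest_closed, notify_customer, oversize_item, packed, payment_cleared, pick_ticket, priority_ship, restock_request, route_local} — 14 facts.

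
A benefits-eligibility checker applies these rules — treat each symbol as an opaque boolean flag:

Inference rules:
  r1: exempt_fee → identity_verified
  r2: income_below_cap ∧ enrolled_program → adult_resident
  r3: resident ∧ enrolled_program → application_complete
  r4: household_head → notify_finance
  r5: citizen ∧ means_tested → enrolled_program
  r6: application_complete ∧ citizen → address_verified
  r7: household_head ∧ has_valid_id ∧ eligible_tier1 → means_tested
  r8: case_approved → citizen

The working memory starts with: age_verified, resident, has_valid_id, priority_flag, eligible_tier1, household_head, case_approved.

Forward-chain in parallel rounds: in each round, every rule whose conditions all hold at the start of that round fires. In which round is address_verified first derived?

Round 1 — r4, r7, r8, derive notify_finance, means_tested, citizen.
Round 2 — r5, derive enrolled_program.
Round 3 — r3, derive application_complete.
Round 4 — r6, derive address_verified.
address_verified first appears in round 4.

4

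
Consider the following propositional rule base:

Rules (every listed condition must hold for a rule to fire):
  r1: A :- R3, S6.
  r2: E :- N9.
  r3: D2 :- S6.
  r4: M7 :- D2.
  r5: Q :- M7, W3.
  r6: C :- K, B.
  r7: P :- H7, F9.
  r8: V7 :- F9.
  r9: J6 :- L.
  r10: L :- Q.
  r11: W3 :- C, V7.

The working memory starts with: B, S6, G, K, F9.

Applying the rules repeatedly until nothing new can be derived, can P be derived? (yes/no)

Round 1: r3 [D2 :- S6.]; r6 [C :- K, B.]; r8 [V7 :- F9.]. Adds D2, C, V7.
Round 2: r4 [M7 :- D2.]; r11 [W3 :- C, V7.]. Adds M7, W3.
Round 3: r5 [Q :- M7, W3.]. Adds Q.
Round 4: r10 [L :- Q.]. Adds L.
Round 5: r9 [J6 :- L.]. Adds J6.
Fixed point reached. P is concluded only by r7; r7 needs H7 (never derived).

no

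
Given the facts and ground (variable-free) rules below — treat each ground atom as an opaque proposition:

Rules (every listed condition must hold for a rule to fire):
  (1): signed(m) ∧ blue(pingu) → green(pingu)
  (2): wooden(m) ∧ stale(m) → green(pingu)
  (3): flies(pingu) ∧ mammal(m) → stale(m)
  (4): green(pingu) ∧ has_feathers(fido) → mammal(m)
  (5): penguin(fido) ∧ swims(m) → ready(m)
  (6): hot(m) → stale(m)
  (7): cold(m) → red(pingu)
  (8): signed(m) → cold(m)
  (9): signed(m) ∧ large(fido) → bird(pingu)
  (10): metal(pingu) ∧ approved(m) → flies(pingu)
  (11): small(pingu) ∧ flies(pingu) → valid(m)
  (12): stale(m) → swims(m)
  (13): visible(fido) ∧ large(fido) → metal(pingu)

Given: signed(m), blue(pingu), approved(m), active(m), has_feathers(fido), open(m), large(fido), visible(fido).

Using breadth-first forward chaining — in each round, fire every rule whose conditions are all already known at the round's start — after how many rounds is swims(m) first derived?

4

Round 1: (1) [signed(m) ∧ blue(pingu) → green(pingu)]; (8) [signed(m) → cold(m)]; (9) [signed(m) ∧ large(fido) → bird(pingu)]; (13) [visible(fido) ∧ large(fido) → metal(pingu)]. New: green(pingu), cold(m), bird(pingu), metal(pingu).
Round 2: (4) [green(pingu) ∧ has_feathers(fido) → mammal(m)]; (7) [cold(m) → red(pingu)]; (10) [metal(pingu) ∧ approved(m) → flies(pingu)]. New: mammal(m), red(pingu), flies(pingu).
Round 3: (3) [flies(pingu) ∧ mammal(m) → stale(m)]. New: stale(m).
Round 4: (12) [stale(m) → swims(m)]. New: swims(m).
swims(m) first appears in round 4.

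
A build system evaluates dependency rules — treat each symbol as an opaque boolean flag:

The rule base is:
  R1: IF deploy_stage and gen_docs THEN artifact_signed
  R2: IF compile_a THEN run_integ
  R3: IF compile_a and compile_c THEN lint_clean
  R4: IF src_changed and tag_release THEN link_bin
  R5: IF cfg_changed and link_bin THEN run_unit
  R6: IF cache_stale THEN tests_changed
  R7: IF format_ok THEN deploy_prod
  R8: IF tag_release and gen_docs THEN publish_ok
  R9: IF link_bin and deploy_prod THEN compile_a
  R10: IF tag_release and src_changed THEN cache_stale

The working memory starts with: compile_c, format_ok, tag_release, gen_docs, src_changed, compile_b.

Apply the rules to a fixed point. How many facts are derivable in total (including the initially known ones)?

14

[1] R4 [IF src_changed and tag_release THEN link_bin]; R7 [IF format_ok THEN deploy_prod]; R8 [IF tag_release and gen_docs THEN publish_ok]; R10 [IF tag_release and src_changed THEN cache_stale]. ⇒ new: link_bin, deploy_prod, publish_ok, cache_stale.
[2] R6 [IF cache_stale THEN tests_changed]; R9 [IF link_bin and deploy_prod THEN compile_a]. ⇒ new: tests_changed, compile_a.
[3] R2 [IF compile_a THEN run_integ]; R3 [IF compile_a and compile_c THEN lint_clean]. ⇒ new: run_integ, lint_clean.
Closure: {cache_stale, compile_a, compile_b, compile_c, deploy_prod, format_ok, gen_docs, link_bin, lint_clean, publish_ok, run_integ, src_changed, tag_release, tests_changed} — 14 facts.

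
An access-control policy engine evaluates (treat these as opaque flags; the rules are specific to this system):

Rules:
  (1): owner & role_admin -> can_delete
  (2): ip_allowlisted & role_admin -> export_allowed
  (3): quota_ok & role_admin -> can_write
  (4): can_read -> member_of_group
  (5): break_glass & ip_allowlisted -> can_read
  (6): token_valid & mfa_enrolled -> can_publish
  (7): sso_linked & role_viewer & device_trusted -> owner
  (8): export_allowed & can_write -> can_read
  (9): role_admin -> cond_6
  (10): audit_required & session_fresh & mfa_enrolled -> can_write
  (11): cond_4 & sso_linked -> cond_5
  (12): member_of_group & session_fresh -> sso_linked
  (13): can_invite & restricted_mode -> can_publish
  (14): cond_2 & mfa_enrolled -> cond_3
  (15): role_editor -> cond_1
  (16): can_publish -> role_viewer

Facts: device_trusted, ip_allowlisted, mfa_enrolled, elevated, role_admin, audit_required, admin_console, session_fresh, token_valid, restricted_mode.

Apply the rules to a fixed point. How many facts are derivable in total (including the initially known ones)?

Round 1 — (2), (6), (9), (10), derive export_allowed, can_publish, cond_6, can_write.
Round 2 — (8), (16), derive can_read, role_viewer.
Round 3 — (4), derive member_of_group.
Round 4 — (12), derive sso_linked.
Round 5 — (7), derive owner.
Round 6 — (1), derive can_delete.
Closure: {admin_console, audit_required, can_delete, can_publish, can_read, can_write, cond_6, device_trusted, elevated, export_allowed, ip_allowlisted, member_of_group, mfa_enrolled, owner, restricted_mode, role_admin, role_viewer, session_fresh, sso_linked, token_valid} — 20 facts.

20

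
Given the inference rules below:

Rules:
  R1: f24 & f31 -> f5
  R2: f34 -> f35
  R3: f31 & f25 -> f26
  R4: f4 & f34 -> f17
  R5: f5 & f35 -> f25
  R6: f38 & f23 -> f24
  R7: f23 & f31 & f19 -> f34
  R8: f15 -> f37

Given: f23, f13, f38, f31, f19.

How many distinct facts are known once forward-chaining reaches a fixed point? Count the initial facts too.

Round 1: R6 [f38 & f23 -> f24]; R7 [f23 & f31 & f19 -> f34]. Adds f24, f34.
Round 2: R1 [f24 & f31 -> f5]; R2 [f34 -> f35]. Adds f5, f35.
Round 3: R5 [f5 & f35 -> f25]. Adds f25.
Round 4: R3 [f31 & f25 -> f26]. Adds f26.
Closure: {f13, f19, f23, f24, f25, f26, f31, f34, f35, f38, f5} — 11 facts.

11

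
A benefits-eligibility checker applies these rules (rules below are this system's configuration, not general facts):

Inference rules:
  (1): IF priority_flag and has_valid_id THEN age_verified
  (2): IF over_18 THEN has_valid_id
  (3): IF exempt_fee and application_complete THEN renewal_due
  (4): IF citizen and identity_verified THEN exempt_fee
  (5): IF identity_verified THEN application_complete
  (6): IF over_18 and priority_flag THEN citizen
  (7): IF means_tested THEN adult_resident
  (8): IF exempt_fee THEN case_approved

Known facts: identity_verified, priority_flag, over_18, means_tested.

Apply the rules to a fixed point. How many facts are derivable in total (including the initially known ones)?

12

Round 1: (2) [IF over_18 THEN has_valid_id]; (5) [IF identity_verified THEN application_complete]; (6) [IF over_18 and priority_flag THEN citizen]; (7) [IF means_tested THEN adult_resident]. New: has_valid_id, application_complete, citizen, adult_resident.
Round 2: (1) [IF priority_flag and has_valid_id THEN age_verified]; (4) [IF citizen and identity_verified THEN exempt_fee]. New: age_verified, exempt_fee.
Round 3: (3) [IF exempt_fee and application_complete THEN renewal_due]; (8) [IF exempt_fee THEN case_approved]. New: renewal_due, case_approved.
Closure: {adult_resident, age_verified, application_complete, case_approved, citizen, exempt_fee, has_valid_id, identity_verified, means_tested, over_18, priority_flag, renewal_due} — 12 facts.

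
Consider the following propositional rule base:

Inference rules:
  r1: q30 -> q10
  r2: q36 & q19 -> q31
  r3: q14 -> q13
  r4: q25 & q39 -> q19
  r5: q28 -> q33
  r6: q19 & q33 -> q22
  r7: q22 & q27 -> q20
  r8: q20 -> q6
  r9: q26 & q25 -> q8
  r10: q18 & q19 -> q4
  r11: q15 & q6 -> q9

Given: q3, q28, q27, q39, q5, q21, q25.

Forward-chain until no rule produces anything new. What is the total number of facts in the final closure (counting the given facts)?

Round 1 fires r4, r5, giving q19, q33.
Round 2 fires r6, giving q22.
Round 3 fires r7, giving q20.
Round 4 fires r8, giving q6.
Closure: {q19, q20, q21, q22, q25, q27, q28, q3, q33, q39, q5, q6} — 12 facts.

12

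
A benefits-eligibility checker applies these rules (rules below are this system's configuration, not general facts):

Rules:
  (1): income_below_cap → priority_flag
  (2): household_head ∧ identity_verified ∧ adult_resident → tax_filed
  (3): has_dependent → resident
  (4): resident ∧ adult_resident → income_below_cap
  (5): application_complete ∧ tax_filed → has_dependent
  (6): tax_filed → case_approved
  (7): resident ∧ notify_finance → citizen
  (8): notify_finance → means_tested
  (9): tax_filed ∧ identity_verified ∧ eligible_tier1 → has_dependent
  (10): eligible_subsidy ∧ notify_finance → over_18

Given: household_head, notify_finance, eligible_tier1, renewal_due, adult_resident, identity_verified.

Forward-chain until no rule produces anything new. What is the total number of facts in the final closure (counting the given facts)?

Round 1 fires (2), (8), giving tax_filed, means_tested.
Round 2 fires (6), (9), giving case_approved, has_dependent.
Round 3 fires (3), giving resident.
Round 4 fires (4), (7), giving income_below_cap, citizen.
Round 5 fires (1), giving priority_flag.
Closure: {adult_resident, case_approved, citizen, eligible_tier1, has_dependent, household_head, identity_verified, income_below_cap, means_tested, notify_finance, priority_flag, renewal_due, resident, tax_filed} — 14 facts.

14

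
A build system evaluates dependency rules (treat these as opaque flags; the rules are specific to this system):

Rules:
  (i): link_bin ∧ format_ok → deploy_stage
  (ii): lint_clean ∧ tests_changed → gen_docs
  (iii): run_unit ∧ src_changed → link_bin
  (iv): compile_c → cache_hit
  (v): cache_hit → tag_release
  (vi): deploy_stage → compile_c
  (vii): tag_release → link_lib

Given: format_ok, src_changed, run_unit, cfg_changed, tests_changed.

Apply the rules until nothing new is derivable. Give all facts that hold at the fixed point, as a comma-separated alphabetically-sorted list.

[1] (iii) [run_unit ∧ src_changed → link_bin]. ⇒ new: link_bin.
[2] (i) [link_bin ∧ format_ok → deploy_stage]. ⇒ new: deploy_stage.
[3] (vi) [deploy_stage → compile_c]. ⇒ new: compile_c.
[4] (iv) [compile_c → cache_hit]. ⇒ new: cache_hit.
[5] (v) [cache_hit → tag_release]. ⇒ new: tag_release.
[6] (vii) [tag_release → link_lib]. ⇒ new: link_lib.

cache_hit, cfg_changed, compile_c, deploy_stage, format_ok, link_bin, link_lib, run_unit, src_changed, tag_release, tests_changed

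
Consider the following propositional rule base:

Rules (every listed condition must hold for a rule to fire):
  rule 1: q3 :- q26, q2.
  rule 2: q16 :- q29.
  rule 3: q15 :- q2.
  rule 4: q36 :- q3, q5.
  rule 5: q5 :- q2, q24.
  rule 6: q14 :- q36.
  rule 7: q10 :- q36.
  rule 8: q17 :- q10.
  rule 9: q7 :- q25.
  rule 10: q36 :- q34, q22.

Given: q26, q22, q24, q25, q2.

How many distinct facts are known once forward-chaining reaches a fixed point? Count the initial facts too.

13

[1] rule 1 [q3 :- q26, q2.]; rule 3 [q15 :- q2.]; rule 5 [q5 :- q2, q24.]; rule 9 [q7 :- q25.]. ⇒ new: q3, q15, q5, q7.
[2] rule 4 [q36 :- q3, q5.]. ⇒ new: q36.
[3] rule 6 [q14 :- q36.]; rule 7 [q10 :- q36.]. ⇒ new: q14, q10.
[4] rule 8 [q17 :- q10.]. ⇒ new: q17.
Closure: {q10, q14, q15, q17, q2, q22, q24, q25, q26, q3, q36, q5, q7} — 13 facts.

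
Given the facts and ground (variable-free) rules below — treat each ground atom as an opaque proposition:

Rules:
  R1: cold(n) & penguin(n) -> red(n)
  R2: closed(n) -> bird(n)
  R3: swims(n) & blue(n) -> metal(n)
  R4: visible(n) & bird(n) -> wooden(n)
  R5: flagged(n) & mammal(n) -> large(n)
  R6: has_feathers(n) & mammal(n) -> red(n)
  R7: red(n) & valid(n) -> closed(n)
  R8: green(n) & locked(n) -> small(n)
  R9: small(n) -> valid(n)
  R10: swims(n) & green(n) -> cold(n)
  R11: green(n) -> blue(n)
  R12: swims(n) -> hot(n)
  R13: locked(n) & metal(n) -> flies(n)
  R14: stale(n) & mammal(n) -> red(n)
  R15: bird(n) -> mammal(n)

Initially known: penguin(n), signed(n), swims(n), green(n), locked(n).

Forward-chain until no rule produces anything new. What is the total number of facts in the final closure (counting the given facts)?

[1] R8 [green(n) & locked(n) -> small(n)]; R10 [swims(n) & green(n) -> cold(n)]; R11 [green(n) -> blue(n)]; R12 [swims(n) -> hot(n)]. ⇒ new: small(n), cold(n), blue(n), hot(n).
[2] R1 [cold(n) & penguin(n) -> red(n)]; R3 [swims(n) & blue(n) -> metal(n)]; R9 [small(n) -> valid(n)]. ⇒ new: red(n), metal(n), valid(n).
[3] R7 [red(n) & valid(n) -> closed(n)]; R13 [locked(n) & metal(n) -> flies(n)]. ⇒ new: closed(n), flies(n).
[4] R2 [closed(n) -> bird(n)]. ⇒ new: bird(n).
[5] R15 [bird(n) -> mammal(n)]. ⇒ new: mammal(n).
Closure: {bird(n), blue(n), closed(n), cold(n), flies(n), green(n), hot(n), locked(n), mammal(n), metal(n), penguin(n), red(n), signed(n), small(n), swims(n), valid(n)} — 16 facts.

16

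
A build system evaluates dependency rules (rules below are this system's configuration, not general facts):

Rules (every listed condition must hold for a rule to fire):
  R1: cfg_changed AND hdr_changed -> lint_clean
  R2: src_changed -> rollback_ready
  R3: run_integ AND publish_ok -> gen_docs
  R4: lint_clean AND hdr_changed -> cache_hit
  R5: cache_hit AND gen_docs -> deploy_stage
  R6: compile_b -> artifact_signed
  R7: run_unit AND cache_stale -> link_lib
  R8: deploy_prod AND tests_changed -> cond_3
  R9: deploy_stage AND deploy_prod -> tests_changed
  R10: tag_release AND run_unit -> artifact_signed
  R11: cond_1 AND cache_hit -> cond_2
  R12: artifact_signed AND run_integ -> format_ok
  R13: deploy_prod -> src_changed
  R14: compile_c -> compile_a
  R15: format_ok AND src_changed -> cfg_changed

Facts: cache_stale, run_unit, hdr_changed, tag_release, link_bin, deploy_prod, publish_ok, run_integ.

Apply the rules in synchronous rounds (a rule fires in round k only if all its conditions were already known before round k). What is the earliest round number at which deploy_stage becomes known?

6

Round 1 — R3, R7, R10, R13, derive gen_docs, link_lib, artifact_signed, src_changed.
Round 2 — R2, R12, derive rollback_ready, format_ok.
Round 3 — R15, derive cfg_changed.
Round 4 — R1, derive lint_clean.
Round 5 — R4, derive cache_hit.
Round 6 — R5, derive deploy_stage.
deploy_stage first appears in round 6.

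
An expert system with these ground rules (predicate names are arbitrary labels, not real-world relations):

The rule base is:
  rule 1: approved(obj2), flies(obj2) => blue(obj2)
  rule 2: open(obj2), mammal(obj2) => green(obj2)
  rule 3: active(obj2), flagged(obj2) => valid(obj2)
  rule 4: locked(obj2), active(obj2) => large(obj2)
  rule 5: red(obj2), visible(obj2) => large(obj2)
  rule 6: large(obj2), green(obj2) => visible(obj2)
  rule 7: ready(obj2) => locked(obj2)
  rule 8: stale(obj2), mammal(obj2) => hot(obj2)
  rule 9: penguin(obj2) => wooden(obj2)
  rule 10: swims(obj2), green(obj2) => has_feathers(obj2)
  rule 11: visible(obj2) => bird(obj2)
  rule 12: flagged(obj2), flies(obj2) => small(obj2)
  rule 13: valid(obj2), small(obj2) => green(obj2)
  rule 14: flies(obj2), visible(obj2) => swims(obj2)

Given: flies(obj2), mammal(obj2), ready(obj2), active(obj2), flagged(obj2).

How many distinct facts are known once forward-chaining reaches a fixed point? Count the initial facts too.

Round 1 — rule 3, rule 7, rule 12, derive valid(obj2), locked(obj2), small(obj2).
Round 2 — rule 4, rule 13, derive large(obj2), green(obj2).
Round 3 — rule 6, derive visible(obj2).
Round 4 — rule 11, rule 14, derive bird(obj2), swims(obj2).
Round 5 — rule 10, derive has_feathers(obj2).
Closure: {active(obj2), bird(obj2), flagged(obj2), flies(obj2), green(obj2), has_feathers(obj2), large(obj2), locked(obj2), mammal(obj2), ready(obj2), small(obj2), swims(obj2), valid(obj2), visible(obj2)} — 14 facts.

14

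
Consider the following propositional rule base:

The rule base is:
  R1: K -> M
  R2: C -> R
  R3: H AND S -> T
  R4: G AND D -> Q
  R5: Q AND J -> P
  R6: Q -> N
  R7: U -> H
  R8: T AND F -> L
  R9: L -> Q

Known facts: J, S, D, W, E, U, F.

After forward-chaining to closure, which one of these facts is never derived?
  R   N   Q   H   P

R

Round 1 fires R7, giving H.
Round 2 fires R3, giving T.
Round 3 fires R8, giving L.
Round 4 fires R9, giving Q.
Round 5 fires R5, R6, giving P, N.
Derived: P (round 5), H (round 1), N (round 5), Q (round 4). R never appears in any round.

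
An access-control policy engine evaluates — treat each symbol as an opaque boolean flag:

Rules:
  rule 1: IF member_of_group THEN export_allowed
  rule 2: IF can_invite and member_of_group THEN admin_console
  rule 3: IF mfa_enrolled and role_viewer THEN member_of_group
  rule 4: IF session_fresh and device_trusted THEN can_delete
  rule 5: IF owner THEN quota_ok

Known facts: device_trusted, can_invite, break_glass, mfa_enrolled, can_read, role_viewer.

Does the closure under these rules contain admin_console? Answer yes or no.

yes

Round 1: rule 3 [IF mfa_enrolled and role_viewer THEN member_of_group]. Adds member_of_group.
Round 2: rule 1 [IF member_of_group THEN export_allowed]; rule 2 [IF can_invite and member_of_group THEN admin_console]. Adds export_allowed, admin_console.
admin_console appears in round 2, so it is derivable.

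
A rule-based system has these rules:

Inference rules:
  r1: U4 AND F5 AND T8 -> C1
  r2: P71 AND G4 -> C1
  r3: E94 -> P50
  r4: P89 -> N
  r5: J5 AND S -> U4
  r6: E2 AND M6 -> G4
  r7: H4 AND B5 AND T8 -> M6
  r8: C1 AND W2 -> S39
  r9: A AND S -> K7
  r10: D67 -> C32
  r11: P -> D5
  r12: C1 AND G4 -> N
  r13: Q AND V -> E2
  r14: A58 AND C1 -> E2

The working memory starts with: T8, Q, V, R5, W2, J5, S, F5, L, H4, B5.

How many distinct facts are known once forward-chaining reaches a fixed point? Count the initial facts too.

18

Round 1 — r5, r7, r13, derive U4, M6, E2.
Round 2 — r1, r6, derive C1, G4.
Round 3 — r8, r12, derive S39, N.
Closure: {B5, C1, E2, F5, G4, H4, J5, L, M6, N, Q, R5, S, S39, T8, U4, V, W2} — 18 facts.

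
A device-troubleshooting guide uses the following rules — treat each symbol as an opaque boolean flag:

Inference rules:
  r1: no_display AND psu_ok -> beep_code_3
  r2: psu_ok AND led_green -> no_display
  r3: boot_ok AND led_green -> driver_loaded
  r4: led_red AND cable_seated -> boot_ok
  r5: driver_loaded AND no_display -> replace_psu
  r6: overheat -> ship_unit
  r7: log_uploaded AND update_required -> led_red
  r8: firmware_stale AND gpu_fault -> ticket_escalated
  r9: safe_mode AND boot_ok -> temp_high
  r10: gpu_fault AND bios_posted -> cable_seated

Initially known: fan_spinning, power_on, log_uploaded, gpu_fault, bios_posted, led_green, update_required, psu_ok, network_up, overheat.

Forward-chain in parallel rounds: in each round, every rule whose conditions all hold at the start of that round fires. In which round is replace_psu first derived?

4

Round 1: r2 [psu_ok AND led_green -> no_display]; r6 [overheat -> ship_unit]; r7 [log_uploaded AND update_required -> led_red]; r10 [gpu_fault AND bios_posted -> cable_seated]. Adds no_display, ship_unit, led_red, cable_seated.
Round 2: r1 [no_display AND psu_ok -> beep_code_3]; r4 [led_red AND cable_seated -> boot_ok]. Adds beep_code_3, boot_ok.
Round 3: r3 [boot_ok AND led_green -> driver_loaded]. Adds driver_loaded.
Round 4: r5 [driver_loaded AND no_display -> replace_psu]. Adds replace_psu.
replace_psu first appears in round 4.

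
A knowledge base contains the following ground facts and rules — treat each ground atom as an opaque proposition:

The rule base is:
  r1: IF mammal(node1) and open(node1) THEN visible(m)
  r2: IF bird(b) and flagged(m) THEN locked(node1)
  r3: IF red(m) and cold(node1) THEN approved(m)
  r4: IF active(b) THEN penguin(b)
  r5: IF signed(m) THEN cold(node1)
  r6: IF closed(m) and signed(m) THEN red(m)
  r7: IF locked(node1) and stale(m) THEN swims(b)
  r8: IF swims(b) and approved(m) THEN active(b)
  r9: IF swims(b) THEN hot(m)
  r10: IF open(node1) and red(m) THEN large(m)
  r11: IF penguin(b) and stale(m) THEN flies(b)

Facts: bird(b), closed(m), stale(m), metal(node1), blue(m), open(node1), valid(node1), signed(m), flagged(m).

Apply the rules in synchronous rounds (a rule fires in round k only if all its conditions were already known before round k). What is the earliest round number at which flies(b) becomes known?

5

Round 1: r2 [IF bird(b) and flagged(m) THEN locked(node1)]; r5 [IF signed(m) THEN cold(node1)]; r6 [IF closed(m) and signed(m) THEN red(m)]. New: locked(node1), cold(node1), red(m).
Round 2: r3 [IF red(m) and cold(node1) THEN approved(m)]; r7 [IF locked(node1) and stale(m) THEN swims(b)]; r10 [IF open(node1) and red(m) THEN large(m)]. New: approved(m), swims(b), large(m).
Round 3: r8 [IF swims(b) and approved(m) THEN active(b)]; r9 [IF swims(b) THEN hot(m)]. New: active(b), hot(m).
Round 4: r4 [IF active(b) THEN penguin(b)]. New: penguin(b).
Round 5: r11 [IF penguin(b) and stale(m) THEN flies(b)]. New: flies(b).
flies(b) first appears in round 5.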